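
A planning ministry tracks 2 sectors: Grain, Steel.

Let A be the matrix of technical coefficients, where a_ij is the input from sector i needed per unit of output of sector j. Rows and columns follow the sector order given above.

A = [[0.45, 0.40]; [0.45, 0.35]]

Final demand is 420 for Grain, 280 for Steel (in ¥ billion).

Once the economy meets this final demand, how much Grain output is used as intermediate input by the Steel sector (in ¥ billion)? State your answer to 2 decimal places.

I − A =
  [   0.55    -0.40]
  [  -0.45     0.65]
det(I−A) = (0.55)(0.65) − (-0.40)(-0.45) = 0.1775
adj(I−A) = [[0.65, 0.40], [0.45, 0.55]]
(I − A)⁻¹ = adj(I−A) / det(I−A) ≈
  [   3.6620     2.2535]
  [   2.5352     3.0986]
First solve x = (I − A)⁻¹ d = adj(I−A)·d / det(I−A); in particular x_2 = (0.45·420 + 0.55·280) / 0.1775 = 343.00 / 0.1775 ≈ 1932.3944.
Intermediate flow from 1 to 2: z_12 = a_12 · x_2 = 0.40 × 343.00 / 0.1775 = 137.20 / 0.1775 ≈ 772.96.

z_12 = 772.96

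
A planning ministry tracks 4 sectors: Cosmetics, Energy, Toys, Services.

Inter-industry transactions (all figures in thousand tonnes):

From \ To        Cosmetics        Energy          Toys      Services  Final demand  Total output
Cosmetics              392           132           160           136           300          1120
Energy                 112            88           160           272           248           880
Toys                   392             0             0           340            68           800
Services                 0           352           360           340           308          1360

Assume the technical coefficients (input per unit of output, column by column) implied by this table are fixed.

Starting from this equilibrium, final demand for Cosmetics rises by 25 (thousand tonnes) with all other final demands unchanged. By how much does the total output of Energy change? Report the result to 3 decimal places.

Technical coefficients a_ij = z_ij / X_j:
  a_11 = 392/1120 = 0.35, a_21 = 112/1120 = 0.10, a_31 = 392/1120 = 0.35, a_41 = 0/1120 = 0.00
  a_12 = 132/880 = 0.15, a_22 = 88/880 = 0.10, a_32 = 0/880 = 0.00, a_42 = 352/880 = 0.40
  a_13 = 160/800 = 0.20, a_23 = 160/800 = 0.20, a_33 = 0/800 = 0.00, a_43 = 360/800 = 0.45
  a_14 = 136/1360 = 0.10, a_24 = 272/1360 = 0.20, a_34 = 340/1360 = 0.25, a_44 = 340/1360 = 0.25
I − A =
  [   0.65    -0.15    -0.20    -0.10]
  [  -0.10     0.90    -0.20    -0.20]
  [  -0.35     0.00     1.00    -0.25]
  [   0.00    -0.40    -0.45     0.75]
Compute the cofactors C_ij = (−1)^(i+j)·(3×3 minor ij) of I−A; the adjugate is their transpose:
adj(I−A) = Cᵀ =
  [ 0.473750   0.155625   0.203500   0.172500]
  [ 0.147750   0.346125   0.175500   0.170500]
  [ 0.218250   0.118375   0.371500   0.184500]
  [ 0.209750   0.255625   0.316500   0.496500]
det(I−A) = Σ_j (I−A)_1j·C_1j = (0.65)(0.473750) + (-0.15)(0.147750) + (-0.20)(0.218250) + (-0.10)(0.209750) = 0.22115
(I − A)⁻¹ = adj(I−A) / det(I−A) ≈
  [   2.1422     0.7037     0.9202     0.7800]
  [   0.6681     1.5651     0.7936     0.7710]
  [   0.9869     0.5353     1.6799     0.8343]
  [   0.9485     1.1559     1.4312     2.2451]
Δx = (I − A)⁻¹ Δd with Δd having +25 in the Cosmetics component and 0 elsewhere.
So Δx_2 = L_21 · (+25), where L_21 = adj(I−A)_21 / det(I−A) = 0.147750 / 0.22115.
Δx_2 = 0.147750 × (+25) / 0.22115 = 3.69375 / 0.22115 ≈ 16.702.

Δx_2 = 16.702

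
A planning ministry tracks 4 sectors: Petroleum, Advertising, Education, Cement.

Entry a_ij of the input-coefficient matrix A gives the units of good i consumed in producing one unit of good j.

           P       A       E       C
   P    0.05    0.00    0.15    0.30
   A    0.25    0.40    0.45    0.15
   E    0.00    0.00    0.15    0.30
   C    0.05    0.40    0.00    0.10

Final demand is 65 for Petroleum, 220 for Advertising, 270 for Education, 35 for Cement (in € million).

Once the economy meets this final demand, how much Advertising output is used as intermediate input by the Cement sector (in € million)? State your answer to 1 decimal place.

z_AC = 74.0

I − A =
  [   0.95     0.00    -0.15    -0.30]
  [  -0.25     0.60    -0.45    -0.15]
  [   0.00     0.00     0.85    -0.30]
  [  -0.05    -0.40     0.00     0.90]
Compute the cofactors C_ij = (−1)^(i+j)·(3×3 minor ij) of I−A; the adjugate is their transpose:
adj(I−A) = Cᵀ =
  [ 0.354000   0.120000   0.126000   0.180000]
  [ 0.204375   0.711750   0.412875   0.324375]
  [ 0.039000   0.114000   0.417000   0.171000]
  [ 0.110500   0.323000   0.190500   0.484500]
det(I−A) = Σ_j (I−A)_1j·C_1j = (0.95)(0.354000) + (0.00)(0.204375) + (-0.15)(0.039000) + (-0.30)(0.110500) = 0.2973
(I − A)⁻¹ = adj(I−A) / det(I−A) ≈
  [   1.1907     0.4036     0.4238     0.6054]
  [   0.6874     2.3940     1.3887     1.0911]
  [   0.1312     0.3835     1.4026     0.5752]
  [   0.3717     1.0864     0.6408     1.6297]
First solve x = (I − A)⁻¹ d = adj(I−A)·d / det(I−A); in particular x_C = (0.110500·65 + 0.323000·220 + 0.190500·270 + 0.484500·35) / 0.2973 = 146.635 / 0.2973 ≈ 493.222.
Intermediate flow from A to C: z_AC = a_AC · x_C = 0.15 × 146.635 / 0.2973 = 21.99525 / 0.2973 ≈ 74.0.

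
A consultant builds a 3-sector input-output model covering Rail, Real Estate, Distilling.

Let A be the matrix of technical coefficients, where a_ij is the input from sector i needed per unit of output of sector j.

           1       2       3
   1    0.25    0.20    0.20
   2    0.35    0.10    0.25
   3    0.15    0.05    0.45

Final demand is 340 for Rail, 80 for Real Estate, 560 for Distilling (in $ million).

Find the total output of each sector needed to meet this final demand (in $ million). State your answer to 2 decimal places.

x_1 = 1059.83, x_2 = 886.55, x_3 = 1387.82

I − A =
  [   0.75    -0.20    -0.20]
  [  -0.35     0.90    -0.25]
  [  -0.15    -0.05     0.55]
Cofactors of I−A, C_ij = (−1)^(i+j)·(minor ij) (rows/columns in the sector order above):
  C_11 = (0.90)(0.55) − (-0.25)(-0.05) = 0.4825
  C_12 = −[(-0.35)(0.55) − (-0.25)(-0.15)] = 0.2300
  C_13 = (-0.35)(-0.05) − (0.90)(-0.15) = 0.1525
  C_21 = −[(-0.20)(0.55) − (-0.20)(-0.05)] = 0.1200
  C_22 = (0.75)(0.55) − (-0.20)(-0.15) = 0.3825
  C_23 = −[(0.75)(-0.05) − (-0.20)(-0.15)] = 0.0675
  C_31 = (-0.20)(-0.25) − (-0.20)(0.90) = 0.2300
  C_32 = −[(0.75)(-0.25) − (-0.20)(-0.35)] = 0.2575
  C_33 = (0.75)(0.90) − (-0.20)(-0.35) = 0.6050
det(I−A) = Σ_j (I−A)_1j·C_1j = (0.75)(0.4825) + (-0.20)(0.2300) + (-0.20)(0.1525) = 0.285375
adj(I−A) = Cᵀ =
  [ 0.4825   0.1200   0.2300]
  [ 0.2300   0.3825   0.2575]
  [ 0.1525   0.0675   0.6050]
(I − A)⁻¹ = adj(I−A) / det(I−A) ≈
  [   1.6908     0.4205     0.8060]
  [   0.8060     1.3403     0.9023]
  [   0.5344     0.2365     2.1200]
x = (I − A)⁻¹ d = adj(I−A)·d / det(I−A), with det(I−A) = 0.285375:
  x_1 = (0.4825·340 + 0.1200·80 + 0.2300·560) / 0.285375 = 302.45 / 0.285375 ≈ 1059.83
  x_2 = (0.2300·340 + 0.3825·80 + 0.2575·560) / 0.285375 = 253.00 / 0.285375 ≈ 886.55
  x_3 = (0.1525·340 + 0.0675·80 + 0.6050·560) / 0.285375 = 396.05 / 0.285375 ≈ 1387.82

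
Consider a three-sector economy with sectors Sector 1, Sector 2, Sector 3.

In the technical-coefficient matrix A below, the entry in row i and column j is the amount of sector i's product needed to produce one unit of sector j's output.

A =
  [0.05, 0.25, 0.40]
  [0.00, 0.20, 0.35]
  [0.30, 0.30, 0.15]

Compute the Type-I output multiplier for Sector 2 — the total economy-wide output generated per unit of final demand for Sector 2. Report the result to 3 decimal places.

I − A =
  [   0.95    -0.25    -0.40]
  [   0.00     0.80    -0.35]
  [  -0.30    -0.30     0.85]
Cofactors of I−A, C_ij = (−1)^(i+j)·(minor ij) (rows/columns in the sector order above):
  C_11 = (0.80)(0.85) − (-0.35)(-0.30) = 0.5750
  C_12 = −[(0.00)(0.85) − (-0.35)(-0.30)] = 0.1050
  C_13 = (0.00)(-0.30) − (0.80)(-0.30) = 0.2400
  C_21 = −[(-0.25)(0.85) − (-0.40)(-0.30)] = 0.3325
  C_22 = (0.95)(0.85) − (-0.40)(-0.30) = 0.6875
  C_23 = −[(0.95)(-0.30) − (-0.25)(-0.30)] = 0.3600
  C_31 = (-0.25)(-0.35) − (-0.40)(0.80) = 0.4075
  C_32 = −[(0.95)(-0.35) − (-0.40)(0.00)] = 0.3325
  C_33 = (0.95)(0.80) − (-0.25)(0.00) = 0.7600
det(I−A) = Σ_j (I−A)_1j·C_1j = (0.95)(0.5750) + (-0.25)(0.1050) + (-0.40)(0.2400) = 0.4240
adj(I−A) = Cᵀ =
  [ 0.5750   0.3325   0.4075]
  [ 0.1050   0.6875   0.3325]
  [ 0.2400   0.3600   0.7600]
(I − A)⁻¹ = adj(I−A) / det(I−A) ≈
  [   1.3561     0.7842     0.9611]
  [   0.2476     1.6215     0.7842]
  [   0.5660     0.8491     1.7925]
The output multiplier for sector j is the column-j sum of the Leontief inverse (I − A)⁻¹ = adj(I−A) / det(I−A).
Column 2 of adj(I−A): (0.3325, 0.6875, 0.3600); det(I−A) = 0.4240.
m_2 = (0.3325 + 0.6875 + 0.3600) / 0.4240 = 1.38 / 0.4240 ≈ 3.255.

m_2 = 3.255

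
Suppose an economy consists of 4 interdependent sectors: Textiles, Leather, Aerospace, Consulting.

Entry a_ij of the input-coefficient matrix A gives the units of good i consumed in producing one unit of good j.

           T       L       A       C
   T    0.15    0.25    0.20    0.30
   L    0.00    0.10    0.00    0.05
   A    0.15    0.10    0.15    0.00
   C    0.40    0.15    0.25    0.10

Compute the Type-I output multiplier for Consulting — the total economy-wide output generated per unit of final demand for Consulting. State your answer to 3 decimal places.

I − A =
  [   0.85    -0.25    -0.20    -0.30]
  [   0.00     0.90     0.00    -0.05]
  [  -0.15    -0.10     0.85     0.00]
  [  -0.40    -0.15    -0.25     0.90]
Compute the cofactors C_ij = (−1)^(i+j)·(3×3 minor ij) of I−A; the adjugate is their transpose:
adj(I−A) = Cᵀ =
  [ 0.680875   0.255000   0.231125   0.241125]
  [ 0.018875   0.510000   0.014625   0.034625]
  [ 0.122375   0.105000   0.569125   0.046625]
  [ 0.339750   0.227500   0.263250   0.623250]
det(I−A) = Σ_j (I−A)_1j·C_1j = (0.85)(0.680875) + (-0.25)(0.018875) + (-0.20)(0.122375) + (-0.30)(0.339750) = 0.447625
(I − A)⁻¹ = adj(I−A) / det(I−A) ≈
  [   1.5211     0.5697     0.5163     0.5387]
  [   0.0422     1.1393     0.0327     0.0774]
  [   0.2734     0.2346     1.2714     0.1042]
  [   0.7590     0.5082     0.5881     1.3923]
The output multiplier for sector j is the column-j sum of the Leontief inverse (I − A)⁻¹ = adj(I−A) / det(I−A).
Column C of adj(I−A): (0.241125, 0.034625, 0.046625, 0.623250); det(I−A) = 0.447625.
m_C = (0.241125 + 0.034625 + 0.046625 + 0.623250) / 0.447625 = 0.945625 / 0.447625 ≈ 2.113.

m_C = 2.113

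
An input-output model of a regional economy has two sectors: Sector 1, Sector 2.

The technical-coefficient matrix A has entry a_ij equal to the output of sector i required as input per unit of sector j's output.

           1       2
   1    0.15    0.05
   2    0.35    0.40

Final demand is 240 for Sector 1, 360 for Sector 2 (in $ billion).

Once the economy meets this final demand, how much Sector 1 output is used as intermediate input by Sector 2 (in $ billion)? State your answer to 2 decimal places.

z_12 = 39.59

I − A =
  [   0.85    -0.05]
  [  -0.35     0.60]
det(I−A) = (0.85)(0.60) − (-0.05)(-0.35) = 0.4925
adj(I−A) = [[0.60, 0.05], [0.35, 0.85]]
(I − A)⁻¹ = adj(I−A) / det(I−A) ≈
  [   1.2183     0.1015]
  [   0.7107     1.7259]
First solve x = (I − A)⁻¹ d = adj(I−A)·d / det(I−A); in particular x_2 = (0.35·240 + 0.85·360) / 0.4925 = 390.00 / 0.4925 ≈ 791.8782.
Intermediate flow from 1 to 2: z_12 = a_12 · x_2 = 0.05 × 390.00 / 0.4925 = 19.50 / 0.4925 ≈ 39.59.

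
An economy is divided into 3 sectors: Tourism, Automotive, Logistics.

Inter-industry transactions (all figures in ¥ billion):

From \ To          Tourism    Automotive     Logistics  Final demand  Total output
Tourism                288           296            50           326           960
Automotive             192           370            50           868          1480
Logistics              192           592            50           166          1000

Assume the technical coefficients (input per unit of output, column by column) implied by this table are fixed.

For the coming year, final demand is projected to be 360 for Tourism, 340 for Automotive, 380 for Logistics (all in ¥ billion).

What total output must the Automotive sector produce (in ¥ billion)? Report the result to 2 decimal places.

x_A = 719.68

Technical coefficients a_ij = z_ij / X_j:
  a_TT = 288/960 = 0.30, a_AT = 192/960 = 0.20, a_LT = 192/960 = 0.20
  a_TA = 296/1480 = 0.20, a_AA = 370/1480 = 0.25, a_LA = 592/1480 = 0.40
  a_TL = 50/1000 = 0.05, a_AL = 50/1000 = 0.05, a_LL = 50/1000 = 0.05
I − A =
  [   0.70    -0.20    -0.05]
  [  -0.20     0.75    -0.05]
  [  -0.20    -0.40     0.95]
Cofactors of I−A, C_ij = (−1)^(i+j)·(minor ij) (rows/columns in the sector order above):
  C_11 = (0.75)(0.95) − (-0.05)(-0.40) = 0.6925
  C_12 = −[(-0.20)(0.95) − (-0.05)(-0.20)] = 0.2000
  C_13 = (-0.20)(-0.40) − (0.75)(-0.20) = 0.2300
  C_21 = −[(-0.20)(0.95) − (-0.05)(-0.40)] = 0.2100
  C_22 = (0.70)(0.95) − (-0.05)(-0.20) = 0.6550
  C_23 = −[(0.70)(-0.40) − (-0.20)(-0.20)] = 0.3200
  C_31 = (-0.20)(-0.05) − (-0.05)(0.75) = 0.0475
  C_32 = −[(0.70)(-0.05) − (-0.05)(-0.20)] = 0.0450
  C_33 = (0.70)(0.75) − (-0.20)(-0.20) = 0.4850
det(I−A) = Σ_j (I−A)_1j·C_1j = (0.70)(0.6925) + (-0.20)(0.2000) + (-0.05)(0.2300) = 0.43325
adj(I−A) = Cᵀ =
  [ 0.6925   0.2100   0.0475]
  [ 0.2000   0.6550   0.0450]
  [ 0.2300   0.3200   0.4850]
(I − A)⁻¹ = adj(I−A) / det(I−A) ≈
  [   1.5984     0.4847     0.1096]
  [   0.4616     1.5118     0.1039]
  [   0.5309     0.7386     1.1194]
x = (I − A)⁻¹ d = adj(I−A)·d / det(I−A), with det(I−A) = 0.43325:
  x_T = (0.6925·360 + 0.2100·340 + 0.0475·380) / 0.43325 = 338.75 / 0.43325 ≈ 781.88
  x_A = (0.2000·360 + 0.6550·340 + 0.0450·380) / 0.43325 = 311.80 / 0.43325 ≈ 719.68
  x_L = (0.2300·360 + 0.3200·340 + 0.4850·380) / 0.43325 = 375.90 / 0.43325 ≈ 867.63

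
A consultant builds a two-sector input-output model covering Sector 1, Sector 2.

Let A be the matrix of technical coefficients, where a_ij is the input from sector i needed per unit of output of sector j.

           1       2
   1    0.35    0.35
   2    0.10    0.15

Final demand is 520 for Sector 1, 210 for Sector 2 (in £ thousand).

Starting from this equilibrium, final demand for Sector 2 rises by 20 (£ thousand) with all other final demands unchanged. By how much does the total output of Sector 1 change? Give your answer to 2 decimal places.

I − A =
  [   0.65    -0.35]
  [  -0.10     0.85]
det(I−A) = (0.65)(0.85) − (-0.35)(-0.10) = 0.5175
adj(I−A) = [[0.85, 0.35], [0.10, 0.65]]
(I − A)⁻¹ = adj(I−A) / det(I−A) ≈
  [   1.6425     0.6763]
  [   0.1932     1.2560]
Δx = (I − A)⁻¹ Δd with Δd having +20 in the Sector 2 component and 0 elsewhere.
So Δx_1 = L_12 · (+20), where L_12 = adj(I−A)_12 / det(I−A) = 0.35 / 0.5175.
Δx_1 = 0.35 × (+20) / 0.5175 = 7.00 / 0.5175 ≈ 13.53.

Δx_1 = 13.53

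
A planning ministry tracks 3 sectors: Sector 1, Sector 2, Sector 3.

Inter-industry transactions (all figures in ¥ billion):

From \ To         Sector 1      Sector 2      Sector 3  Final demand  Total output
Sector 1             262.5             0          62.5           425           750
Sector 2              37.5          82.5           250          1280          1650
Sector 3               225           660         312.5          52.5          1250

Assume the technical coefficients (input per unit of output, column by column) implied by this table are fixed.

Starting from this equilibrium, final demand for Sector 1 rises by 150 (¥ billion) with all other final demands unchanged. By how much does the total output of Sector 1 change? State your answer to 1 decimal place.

Technical coefficients a_ij = z_ij / X_j:
  a_11 = 262.5/750 = 0.35, a_21 = 37.5/750 = 0.05, a_31 = 225/750 = 0.30
  a_12 = 0/1650 = 0.00, a_22 = 82.5/1650 = 0.05, a_32 = 660/1650 = 0.40
  a_13 = 62.5/1250 = 0.05, a_23 = 250/1250 = 0.20, a_33 = 312.5/1250 = 0.25
I − A =
  [   0.65     0.00    -0.05]
  [  -0.05     0.95    -0.20]
  [  -0.30    -0.40     0.75]
Cofactors of I−A, C_ij = (−1)^(i+j)·(minor ij) (rows/columns in the sector order above):
  C_11 = (0.95)(0.75) − (-0.20)(-0.40) = 0.6325
  C_12 = −[(-0.05)(0.75) − (-0.20)(-0.30)] = 0.0975
  C_13 = (-0.05)(-0.40) − (0.95)(-0.30) = 0.3050
  C_21 = −[(0.00)(0.75) − (-0.05)(-0.40)] = 0.0200
  C_22 = (0.65)(0.75) − (-0.05)(-0.30) = 0.4725
  C_23 = −[(0.65)(-0.40) − (0.00)(-0.30)] = 0.2600
  C_31 = (0.00)(-0.20) − (-0.05)(0.95) = 0.0475
  C_32 = −[(0.65)(-0.20) − (-0.05)(-0.05)] = 0.1325
  C_33 = (0.65)(0.95) − (0.00)(-0.05) = 0.6175
det(I−A) = Σ_j (I−A)_1j·C_1j = (0.65)(0.6325) + (0.00)(0.0975) + (-0.05)(0.3050) = 0.395875
adj(I−A) = Cᵀ =
  [ 0.6325   0.0200   0.0475]
  [ 0.0975   0.4725   0.1325]
  [ 0.3050   0.2600   0.6175]
(I − A)⁻¹ = adj(I−A) / det(I−A) ≈
  [   1.5977     0.0505     0.1200]
  [   0.2463     1.1936     0.3347]
  [   0.7704     0.6568     1.5598]
Δx = (I − A)⁻¹ Δd with Δd having +150 in the Sector 1 component and 0 elsewhere.
So Δx_1 = L_11 · (+150), where L_11 = adj(I−A)_11 / det(I−A) = 0.6325 / 0.395875.
Δx_1 = 0.6325 × (+150) / 0.395875 = 94.875 / 0.395875 ≈ 239.7.

Δx_1 = 239.7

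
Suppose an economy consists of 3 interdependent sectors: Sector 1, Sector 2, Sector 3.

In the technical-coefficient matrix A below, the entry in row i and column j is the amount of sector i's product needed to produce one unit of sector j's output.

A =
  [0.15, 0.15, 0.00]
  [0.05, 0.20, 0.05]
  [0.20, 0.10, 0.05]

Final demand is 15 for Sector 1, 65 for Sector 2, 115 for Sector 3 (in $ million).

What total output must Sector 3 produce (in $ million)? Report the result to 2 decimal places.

x_3 = 137.87

I − A =
  [   0.85    -0.15     0.00]
  [  -0.05     0.80    -0.05]
  [  -0.20    -0.10     0.95]
Cofactors of I−A, C_ij = (−1)^(i+j)·(minor ij) (rows/columns in the sector order above):
  C_11 = (0.80)(0.95) − (-0.05)(-0.10) = 0.7550
  C_12 = −[(-0.05)(0.95) − (-0.05)(-0.20)] = 0.0575
  C_13 = (-0.05)(-0.10) − (0.80)(-0.20) = 0.1650
  C_21 = −[(-0.15)(0.95) − (0.00)(-0.10)] = 0.1425
  C_22 = (0.85)(0.95) − (0.00)(-0.20) = 0.8075
  C_23 = −[(0.85)(-0.10) − (-0.15)(-0.20)] = 0.1150
  C_31 = (-0.15)(-0.05) − (0.00)(0.80) = 0.0075
  C_32 = −[(0.85)(-0.05) − (0.00)(-0.05)] = 0.0425
  C_33 = (0.85)(0.80) − (-0.15)(-0.05) = 0.6725
det(I−A) = Σ_j (I−A)_1j·C_1j = (0.85)(0.7550) + (-0.15)(0.0575) + (0.00)(0.1650) = 0.633125
adj(I−A) = Cᵀ =
  [ 0.7550   0.1425   0.0075]
  [ 0.0575   0.8075   0.0425]
  [ 0.1650   0.1150   0.6725]
(I − A)⁻¹ = adj(I−A) / det(I−A) ≈
  [   1.1925     0.2251     0.0118]
  [   0.0908     1.2754     0.0671]
  [   0.2606     0.1816     1.0622]
x = (I − A)⁻¹ d = adj(I−A)·d / det(I−A), with det(I−A) = 0.633125:
  x_1 = (0.7550·15 + 0.1425·65 + 0.0075·115) / 0.633125 = 21.45 / 0.633125 ≈ 33.88
  x_2 = (0.0575·15 + 0.8075·65 + 0.0425·115) / 0.633125 = 58.2375 / 0.633125 ≈ 91.98
  x_3 = (0.1650·15 + 0.1150·65 + 0.6725·115) / 0.633125 = 87.2875 / 0.633125 ≈ 137.87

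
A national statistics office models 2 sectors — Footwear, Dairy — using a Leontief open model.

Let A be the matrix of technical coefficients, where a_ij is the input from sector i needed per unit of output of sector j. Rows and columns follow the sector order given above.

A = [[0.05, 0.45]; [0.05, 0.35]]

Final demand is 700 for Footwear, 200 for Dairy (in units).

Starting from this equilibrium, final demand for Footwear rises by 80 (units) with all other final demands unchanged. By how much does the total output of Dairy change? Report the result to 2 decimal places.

Δx_2 = 6.72

I − A =
  [   0.95    -0.45]
  [  -0.05     0.65]
det(I−A) = (0.95)(0.65) − (-0.45)(-0.05) = 0.5950
adj(I−A) = [[0.65, 0.45], [0.05, 0.95]]
(I − A)⁻¹ = adj(I−A) / det(I−A) ≈
  [   1.0924     0.7563]
  [   0.0840     1.5966]
Δx = (I − A)⁻¹ Δd with Δd having +80 in the Footwear component and 0 elsewhere.
So Δx_2 = L_21 · (+80), where L_21 = adj(I−A)_21 / det(I−A) = 0.05 / 0.5950.
Δx_2 = 0.05 × (+80) / 0.5950 = 4.00 / 0.5950 ≈ 6.72.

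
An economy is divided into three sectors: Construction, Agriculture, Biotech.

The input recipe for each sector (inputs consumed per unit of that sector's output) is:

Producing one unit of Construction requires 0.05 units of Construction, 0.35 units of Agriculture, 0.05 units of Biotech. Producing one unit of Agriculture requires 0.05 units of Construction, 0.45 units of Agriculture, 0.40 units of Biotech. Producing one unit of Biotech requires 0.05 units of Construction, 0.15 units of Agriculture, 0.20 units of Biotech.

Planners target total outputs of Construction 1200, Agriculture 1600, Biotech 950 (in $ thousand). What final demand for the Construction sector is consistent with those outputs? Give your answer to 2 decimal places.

I − A =
  [   0.95    -0.05    -0.05]
  [  -0.35     0.55    -0.15]
  [  -0.05    -0.40     0.80]
d = (I − A) x:
  d_1 = (+0.95)·1200 + (-0.05)·1600 + (-0.05)·950 = 1012.50
  d_2 = (-0.35)·1200 + (+0.55)·1600 + (-0.15)·950 = 317.50
  d_3 = (-0.05)·1200 + (-0.40)·1600 + (+0.80)·950 = 60.00

d_1 = 1012.50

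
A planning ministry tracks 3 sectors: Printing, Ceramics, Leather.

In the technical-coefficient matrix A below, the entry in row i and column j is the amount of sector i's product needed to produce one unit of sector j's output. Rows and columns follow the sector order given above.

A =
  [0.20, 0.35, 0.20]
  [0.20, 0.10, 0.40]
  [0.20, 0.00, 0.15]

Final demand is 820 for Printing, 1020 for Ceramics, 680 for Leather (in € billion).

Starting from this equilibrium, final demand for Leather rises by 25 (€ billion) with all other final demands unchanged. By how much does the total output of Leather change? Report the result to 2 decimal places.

Δx_3 = 33.27

I − A =
  [   0.80    -0.35    -0.20]
  [  -0.20     0.90    -0.40]
  [  -0.20     0.00     0.85]
Cofactors of I−A, C_ij = (−1)^(i+j)·(minor ij) (rows/columns in the sector order above):
  C_11 = (0.90)(0.85) − (-0.40)(0.00) = 0.7650
  C_12 = −[(-0.20)(0.85) − (-0.40)(-0.20)] = 0.2500
  C_13 = (-0.20)(0.00) − (0.90)(-0.20) = 0.1800
  C_21 = −[(-0.35)(0.85) − (-0.20)(0.00)] = 0.2975
  C_22 = (0.80)(0.85) − (-0.20)(-0.20) = 0.6400
  C_23 = −[(0.80)(0.00) − (-0.35)(-0.20)] = 0.0700
  C_31 = (-0.35)(-0.40) − (-0.20)(0.90) = 0.3200
  C_32 = −[(0.80)(-0.40) − (-0.20)(-0.20)] = 0.3600
  C_33 = (0.80)(0.90) − (-0.35)(-0.20) = 0.6500
det(I−A) = Σ_j (I−A)_1j·C_1j = (0.80)(0.7650) + (-0.35)(0.2500) + (-0.20)(0.1800) = 0.4885
adj(I−A) = Cᵀ =
  [ 0.7650   0.2975   0.3200]
  [ 0.2500   0.6400   0.3600]
  [ 0.1800   0.0700   0.6500]
(I − A)⁻¹ = adj(I−A) / det(I−A) ≈
  [   1.5660     0.6090     0.6551]
  [   0.5118     1.3101     0.7369]
  [   0.3685     0.1433     1.3306]
Δx = (I − A)⁻¹ Δd with Δd having +25 in the Leather component and 0 elsewhere.
So Δx_3 = L_33 · (+25), where L_33 = adj(I−A)_33 / det(I−A) = 0.6500 / 0.4885.
Δx_3 = 0.6500 × (+25) / 0.4885 = 16.25 / 0.4885 ≈ 33.27.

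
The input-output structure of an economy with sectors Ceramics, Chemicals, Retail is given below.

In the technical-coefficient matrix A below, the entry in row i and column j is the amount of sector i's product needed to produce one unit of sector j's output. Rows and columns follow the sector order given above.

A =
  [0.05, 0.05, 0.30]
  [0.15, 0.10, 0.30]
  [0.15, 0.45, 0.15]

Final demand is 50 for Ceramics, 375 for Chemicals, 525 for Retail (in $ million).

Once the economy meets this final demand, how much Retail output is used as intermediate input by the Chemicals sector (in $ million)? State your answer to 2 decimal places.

z_32 = 397.86

I − A =
  [   0.95    -0.05    -0.30]
  [  -0.15     0.90    -0.30]
  [  -0.15    -0.45     0.85]
Cofactors of I−A, C_ij = (−1)^(i+j)·(minor ij) (rows/columns in the sector order above):
  C_11 = (0.90)(0.85) − (-0.30)(-0.45) = 0.6300
  C_12 = −[(-0.15)(0.85) − (-0.30)(-0.15)] = 0.1725
  C_13 = (-0.15)(-0.45) − (0.90)(-0.15) = 0.2025
  C_21 = −[(-0.05)(0.85) − (-0.30)(-0.45)] = 0.1775
  C_22 = (0.95)(0.85) − (-0.30)(-0.15) = 0.7625
  C_23 = −[(0.95)(-0.45) − (-0.05)(-0.15)] = 0.4350
  C_31 = (-0.05)(-0.30) − (-0.30)(0.90) = 0.2850
  C_32 = −[(0.95)(-0.30) − (-0.30)(-0.15)] = 0.3300
  C_33 = (0.95)(0.90) − (-0.05)(-0.15) = 0.8475
det(I−A) = Σ_j (I−A)_1j·C_1j = (0.95)(0.6300) + (-0.05)(0.1725) + (-0.30)(0.2025) = 0.529125
adj(I−A) = Cᵀ =
  [ 0.6300   0.1775   0.2850]
  [ 0.1725   0.7625   0.3300]
  [ 0.2025   0.4350   0.8475]
(I − A)⁻¹ = adj(I−A) / det(I−A) ≈
  [   1.1906     0.3355     0.5386]
  [   0.3260     1.4411     0.6237]
  [   0.3827     0.8221     1.6017]
First solve x = (I − A)⁻¹ d = adj(I−A)·d / det(I−A); in particular x_2 = (0.1725·50 + 0.7625·375 + 0.3300·525) / 0.529125 = 467.8125 / 0.529125 ≈ 884.1247.
Intermediate flow from 3 to 2: z_32 = a_32 · x_2 = 0.45 × 467.8125 / 0.529125 = 210.515625 / 0.529125 ≈ 397.86.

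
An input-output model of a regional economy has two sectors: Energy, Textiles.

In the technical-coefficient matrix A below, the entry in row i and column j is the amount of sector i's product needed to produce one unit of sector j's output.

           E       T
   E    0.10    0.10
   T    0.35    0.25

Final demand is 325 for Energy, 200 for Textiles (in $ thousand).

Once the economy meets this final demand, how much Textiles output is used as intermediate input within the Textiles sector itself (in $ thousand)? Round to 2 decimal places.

z_TT = 114.75

I − A =
  [   0.90    -0.10]
  [  -0.35     0.75]
det(I−A) = (0.90)(0.75) − (-0.10)(-0.35) = 0.6400
adj(I−A) = [[0.75, 0.10], [0.35, 0.90]]
(I − A)⁻¹ = adj(I−A) / det(I−A) ≈
  [   1.1719     0.1563]
  [   0.5469     1.4063]
First solve x = (I − A)⁻¹ d = adj(I−A)·d / det(I−A); in particular x_T = (0.35·325 + 0.90·200) / 0.6400 = 293.75 / 0.6400 ≈ 458.9844.
Intermediate flow from T to T: z_TT = a_TT · x_T = 0.25 × 293.75 / 0.6400 = 73.4375 / 0.6400 ≈ 114.75.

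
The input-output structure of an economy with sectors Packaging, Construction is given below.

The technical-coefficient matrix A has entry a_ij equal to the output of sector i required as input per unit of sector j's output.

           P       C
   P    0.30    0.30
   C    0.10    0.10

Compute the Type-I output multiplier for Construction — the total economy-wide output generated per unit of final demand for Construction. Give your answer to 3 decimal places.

I − A =
  [   0.70    -0.30]
  [  -0.10     0.90]
det(I−A) = (0.70)(0.90) − (-0.30)(-0.10) = 0.6000
adj(I−A) = [[0.90, 0.30], [0.10, 0.70]]
(I − A)⁻¹ = adj(I−A) / det(I−A) ≈
  [   1.5000     0.5000]
  [   0.1667     1.1667]
The output multiplier for sector j is the column-j sum of the Leontief inverse (I − A)⁻¹ = adj(I−A) / det(I−A).
Column C of adj(I−A): (0.30, 0.70); det(I−A) = 0.6000.
m_C = (0.30 + 0.70) / 0.6000 = 1.00 / 0.6000 ≈ 1.667.

m_C = 1.667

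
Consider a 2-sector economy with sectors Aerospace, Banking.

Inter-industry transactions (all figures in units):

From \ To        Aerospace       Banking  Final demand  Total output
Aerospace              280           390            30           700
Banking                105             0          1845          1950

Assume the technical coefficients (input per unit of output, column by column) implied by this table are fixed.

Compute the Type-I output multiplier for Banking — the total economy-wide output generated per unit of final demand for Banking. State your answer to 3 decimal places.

m_2 = 1.404

Technical coefficients a_ij = z_ij / X_j:
  a_11 = 280/700 = 0.40, a_21 = 105/700 = 0.15
  a_12 = 390/1950 = 0.20, a_22 = 0/1950 = 0.00
I − A =
  [   0.60    -0.20]
  [  -0.15     1.00]
det(I−A) = (0.60)(1.00) − (-0.20)(-0.15) = 0.5700
adj(I−A) = [[1.00, 0.20], [0.15, 0.60]]
(I − A)⁻¹ = adj(I−A) / det(I−A) ≈
  [   1.7544     0.3509]
  [   0.2632     1.0526]
The output multiplier for sector j is the column-j sum of the Leontief inverse (I − A)⁻¹ = adj(I−A) / det(I−A).
Column 2 of adj(I−A): (0.20, 0.60); det(I−A) = 0.5700.
m_2 = (0.20 + 0.60) / 0.5700 = 0.80 / 0.5700 ≈ 1.404.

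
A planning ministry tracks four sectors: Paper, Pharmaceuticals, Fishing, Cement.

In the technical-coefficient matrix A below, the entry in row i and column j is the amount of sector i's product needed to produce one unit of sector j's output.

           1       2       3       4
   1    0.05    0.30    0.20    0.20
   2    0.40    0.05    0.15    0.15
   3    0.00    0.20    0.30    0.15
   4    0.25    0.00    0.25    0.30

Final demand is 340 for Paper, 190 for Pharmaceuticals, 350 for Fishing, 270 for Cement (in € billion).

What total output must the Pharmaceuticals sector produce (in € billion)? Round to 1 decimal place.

x_2 = 1035.0

I − A =
  [   0.95    -0.30    -0.20    -0.20]
  [  -0.40     0.95    -0.15    -0.15]
  [   0.00    -0.20     0.70    -0.15]
  [  -0.25     0.00    -0.25     0.70]
Compute the cofactors C_ij = (−1)^(i+j)·(3×3 minor ij) of I−A; the adjugate is their transpose:
adj(I−A) = Cᵀ =
  [ 0.401375   0.173750   0.223250   0.199750]
  [ 0.212875   0.387375   0.211375   0.189125]
  [ 0.099125   0.134250   0.489000   0.161875]
  [ 0.178750   0.110000   0.254375   0.503250]
det(I−A) = Σ_j (I−A)_1j·C_1j = (0.95)(0.401375) + (-0.30)(0.212875) + (-0.20)(0.099125) + (-0.20)(0.178750) = 0.26186875
(I − A)⁻¹ = adj(I−A) / det(I−A) ≈
  [   1.5327     0.6635     0.8525     0.7628]
  [   0.8129     1.4793     0.8072     0.7222]
  [   0.3785     0.5127     1.8673     0.6182]
  [   0.6826     0.4201     0.9714     1.9218]
x = (I − A)⁻¹ d = adj(I−A)·d / det(I−A), with det(I−A) = 0.26186875:
  x_1 = (0.401375·340 + 0.173750·190 + 0.223250·350 + 0.199750·270) / 0.26186875 = 301.55 / 0.26186875 ≈ 1151.5
  x_2 = (0.212875·340 + 0.387375·190 + 0.211375·350 + 0.189125·270) / 0.26186875 = 271.02375 / 0.26186875 ≈ 1035.0
  x_3 = (0.099125·340 + 0.134250·190 + 0.489000·350 + 0.161875·270) / 0.26186875 = 274.06625 / 0.26186875 ≈ 1046.6
  x_4 = (0.178750·340 + 0.110000·190 + 0.254375·350 + 0.503250·270) / 0.26186875 = 306.58375 / 0.26186875 ≈ 1170.8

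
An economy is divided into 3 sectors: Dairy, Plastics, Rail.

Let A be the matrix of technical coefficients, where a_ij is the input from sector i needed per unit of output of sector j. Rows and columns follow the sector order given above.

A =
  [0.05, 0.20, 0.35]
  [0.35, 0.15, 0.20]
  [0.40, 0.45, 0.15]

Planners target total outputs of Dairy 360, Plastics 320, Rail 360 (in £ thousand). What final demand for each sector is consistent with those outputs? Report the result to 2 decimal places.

d_D = 152.00, d_P = 74.00, d_R = 18.00

I − A =
  [   0.95    -0.20    -0.35]
  [  -0.35     0.85    -0.20]
  [  -0.40    -0.45     0.85]
d = (I − A) x:
  d_D = (+0.95)·360 + (-0.20)·320 + (-0.35)·360 = 152.00
  d_P = (-0.35)·360 + (+0.85)·320 + (-0.20)·360 = 74.00
  d_R = (-0.40)·360 + (-0.45)·320 + (+0.85)·360 = 18.00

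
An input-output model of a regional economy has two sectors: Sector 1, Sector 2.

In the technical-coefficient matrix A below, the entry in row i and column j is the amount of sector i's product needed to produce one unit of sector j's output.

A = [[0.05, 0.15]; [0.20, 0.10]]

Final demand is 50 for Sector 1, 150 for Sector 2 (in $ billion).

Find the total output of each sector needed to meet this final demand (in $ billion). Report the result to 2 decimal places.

I − A =
  [   0.95    -0.15]
  [  -0.20     0.90]
det(I−A) = (0.95)(0.90) − (-0.15)(-0.20) = 0.8250
adj(I−A) = [[0.90, 0.15], [0.20, 0.95]]
(I − A)⁻¹ = adj(I−A) / det(I−A) ≈
  [   1.0909     0.1818]
  [   0.2424     1.1515]
x = (I − A)⁻¹ d = adj(I−A)·d / det(I−A), with det(I−A) = 0.8250:
  x_1 = (0.90·50 + 0.15·150) / 0.8250 = 67.50 / 0.8250 ≈ 81.82
  x_2 = (0.20·50 + 0.95·150) / 0.8250 = 152.50 / 0.8250 ≈ 184.85

x_1 = 81.82, x_2 = 184.85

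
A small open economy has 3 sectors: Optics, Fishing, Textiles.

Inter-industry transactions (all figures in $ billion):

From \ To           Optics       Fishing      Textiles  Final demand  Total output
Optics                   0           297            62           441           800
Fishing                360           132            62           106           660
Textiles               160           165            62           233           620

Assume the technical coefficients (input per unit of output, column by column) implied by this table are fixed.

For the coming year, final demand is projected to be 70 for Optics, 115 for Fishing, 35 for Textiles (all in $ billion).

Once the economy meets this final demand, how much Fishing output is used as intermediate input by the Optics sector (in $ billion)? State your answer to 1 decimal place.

Technical coefficients a_ij = z_ij / X_j:
  a_11 = 0/800 = 0.00, a_21 = 360/800 = 0.45, a_31 = 160/800 = 0.20
  a_12 = 297/660 = 0.45, a_22 = 132/660 = 0.20, a_32 = 165/660 = 0.25
  a_13 = 62/620 = 0.10, a_23 = 62/620 = 0.10, a_33 = 62/620 = 0.10
I − A =
  [   1.00    -0.45    -0.10]
  [  -0.45     0.80    -0.10]
  [  -0.20    -0.25     0.90]
Cofactors of I−A, C_ij = (−1)^(i+j)·(minor ij) (rows/columns in the sector order above):
  C_11 = (0.80)(0.90) − (-0.10)(-0.25) = 0.6950
  C_12 = −[(-0.45)(0.90) − (-0.10)(-0.20)] = 0.4250
  C_13 = (-0.45)(-0.25) − (0.80)(-0.20) = 0.2725
  C_21 = −[(-0.45)(0.90) − (-0.10)(-0.25)] = 0.4300
  C_22 = (1.00)(0.90) − (-0.10)(-0.20) = 0.8800
  C_23 = −[(1.00)(-0.25) − (-0.45)(-0.20)] = 0.3400
  C_31 = (-0.45)(-0.10) − (-0.10)(0.80) = 0.1250
  C_32 = −[(1.00)(-0.10) − (-0.10)(-0.45)] = 0.1450
  C_33 = (1.00)(0.80) − (-0.45)(-0.45) = 0.5975
det(I−A) = Σ_j (I−A)_1j·C_1j = (1.00)(0.6950) + (-0.45)(0.4250) + (-0.10)(0.2725) = 0.4765
adj(I−A) = Cᵀ =
  [ 0.6950   0.4300   0.1250]
  [ 0.4250   0.8800   0.1450]
  [ 0.2725   0.3400   0.5975]
(I − A)⁻¹ = adj(I−A) / det(I−A) ≈
  [   1.4586     0.9024     0.2623]
  [   0.8919     1.8468     0.3043]
  [   0.5719     0.7135     1.2539]
First solve x = (I − A)⁻¹ d = adj(I−A)·d / det(I−A); in particular x_1 = (0.6950·70 + 0.4300·115 + 0.1250·35) / 0.4765 = 102.475 / 0.4765 ≈ 215.058.
Intermediate flow from 2 to 1: z_21 = a_21 · x_1 = 0.45 × 102.475 / 0.4765 = 46.11375 / 0.4765 ≈ 96.8.

z_21 = 96.8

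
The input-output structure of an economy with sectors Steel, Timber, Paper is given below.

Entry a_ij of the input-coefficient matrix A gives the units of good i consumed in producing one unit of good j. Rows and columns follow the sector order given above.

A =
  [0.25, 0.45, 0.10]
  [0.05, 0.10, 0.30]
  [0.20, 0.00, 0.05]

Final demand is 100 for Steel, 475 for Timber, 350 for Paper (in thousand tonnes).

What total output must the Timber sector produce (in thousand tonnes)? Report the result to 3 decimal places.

x_T = 730.920

I − A =
  [   0.75    -0.45    -0.10]
  [  -0.05     0.90    -0.30]
  [  -0.20     0.00     0.95]
Cofactors of I−A, C_ij = (−1)^(i+j)·(minor ij) (rows/columns in the sector order above):
  C_11 = (0.90)(0.95) − (-0.30)(0.00) = 0.8550
  C_12 = −[(-0.05)(0.95) − (-0.30)(-0.20)] = 0.1075
  C_13 = (-0.05)(0.00) − (0.90)(-0.20) = 0.1800
  C_21 = −[(-0.45)(0.95) − (-0.10)(0.00)] = 0.4275
  C_22 = (0.75)(0.95) − (-0.10)(-0.20) = 0.6925
  C_23 = −[(0.75)(0.00) − (-0.45)(-0.20)] = 0.0900
  C_31 = (-0.45)(-0.30) − (-0.10)(0.90) = 0.2250
  C_32 = −[(0.75)(-0.30) − (-0.10)(-0.05)] = 0.2300
  C_33 = (0.75)(0.90) − (-0.45)(-0.05) = 0.6525
det(I−A) = Σ_j (I−A)_1j·C_1j = (0.75)(0.8550) + (-0.45)(0.1075) + (-0.10)(0.1800) = 0.574875
adj(I−A) = Cᵀ =
  [ 0.8550   0.4275   0.2250]
  [ 0.1075   0.6925   0.2300]
  [ 0.1800   0.0900   0.6525]
(I − A)⁻¹ = adj(I−A) / det(I−A) ≈
  [   1.4873     0.7436     0.3914]
  [   0.1870     1.2046     0.4001]
  [   0.3131     0.1566     1.1350]
x = (I − A)⁻¹ d = adj(I−A)·d / det(I−A), with det(I−A) = 0.574875:
  x_S = (0.8550·100 + 0.4275·475 + 0.2250·350) / 0.574875 = 367.3125 / 0.574875 ≈ 638.943
  x_T = (0.1075·100 + 0.6925·475 + 0.2300·350) / 0.574875 = 420.1875 / 0.574875 ≈ 730.920
  x_P = (0.1800·100 + 0.0900·475 + 0.6525·350) / 0.574875 = 289.125 / 0.574875 ≈ 502.935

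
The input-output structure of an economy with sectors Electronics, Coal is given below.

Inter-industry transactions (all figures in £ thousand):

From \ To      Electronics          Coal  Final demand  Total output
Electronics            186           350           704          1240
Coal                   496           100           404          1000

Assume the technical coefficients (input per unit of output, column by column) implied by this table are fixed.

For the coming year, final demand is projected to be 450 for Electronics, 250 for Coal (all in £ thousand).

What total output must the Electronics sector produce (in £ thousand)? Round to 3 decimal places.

Technical coefficients a_ij = z_ij / X_j:
  a_EE = 186/1240 = 0.15, a_CE = 496/1240 = 0.40
  a_EC = 350/1000 = 0.35, a_CC = 100/1000 = 0.10
I − A =
  [   0.85    -0.35]
  [  -0.40     0.90]
det(I−A) = (0.85)(0.90) − (-0.35)(-0.40) = 0.6250
adj(I−A) = [[0.90, 0.35], [0.40, 0.85]]
(I − A)⁻¹ = adj(I−A) / det(I−A) ≈
  [   1.4400     0.5600]
  [   0.6400     1.3600]
x = (I − A)⁻¹ d = adj(I−A)·d / det(I−A), with det(I−A) = 0.6250:
  x_E = (0.90·450 + 0.35·250) / 0.6250 = 492.50 / 0.6250 = 788.000
  x_C = (0.40·450 + 0.85·250) / 0.6250 = 392.50 / 0.6250 = 628.000

x_E = 788.000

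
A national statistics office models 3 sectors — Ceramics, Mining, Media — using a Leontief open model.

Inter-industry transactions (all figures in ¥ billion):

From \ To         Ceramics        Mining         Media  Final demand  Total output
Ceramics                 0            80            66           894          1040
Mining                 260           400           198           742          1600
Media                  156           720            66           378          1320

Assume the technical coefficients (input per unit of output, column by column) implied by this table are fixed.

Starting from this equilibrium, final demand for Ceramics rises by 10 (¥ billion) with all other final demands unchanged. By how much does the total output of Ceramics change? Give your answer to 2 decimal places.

Δx_1 = 10.39

Technical coefficients a_ij = z_ij / X_j:
  a_11 = 0/1040 = 0.00, a_21 = 260/1040 = 0.25, a_31 = 156/1040 = 0.15
  a_12 = 80/1600 = 0.05, a_22 = 400/1600 = 0.25, a_32 = 720/1600 = 0.45
  a_13 = 66/1320 = 0.05, a_23 = 198/1320 = 0.15, a_33 = 66/1320 = 0.05
I − A =
  [   1.00    -0.05    -0.05]
  [  -0.25     0.75    -0.15]
  [  -0.15    -0.45     0.95]
Cofactors of I−A, C_ij = (−1)^(i+j)·(minor ij) (rows/columns in the sector order above):
  C_11 = (0.75)(0.95) − (-0.15)(-0.45) = 0.6450
  C_12 = −[(-0.25)(0.95) − (-0.15)(-0.15)] = 0.2600
  C_13 = (-0.25)(-0.45) − (0.75)(-0.15) = 0.2250
  C_21 = −[(-0.05)(0.95) − (-0.05)(-0.45)] = 0.0700
  C_22 = (1.00)(0.95) − (-0.05)(-0.15) = 0.9425
  C_23 = −[(1.00)(-0.45) − (-0.05)(-0.15)] = 0.4575
  C_31 = (-0.05)(-0.15) − (-0.05)(0.75) = 0.0450
  C_32 = −[(1.00)(-0.15) − (-0.05)(-0.25)] = 0.1625
  C_33 = (1.00)(0.75) − (-0.05)(-0.25) = 0.7375
det(I−A) = Σ_j (I−A)_1j·C_1j = (1.00)(0.6450) + (-0.05)(0.2600) + (-0.05)(0.2250) = 0.62075
adj(I−A) = Cᵀ =
  [ 0.6450   0.0700   0.0450]
  [ 0.2600   0.9425   0.1625]
  [ 0.2250   0.4575   0.7375]
(I − A)⁻¹ = adj(I−A) / det(I−A) ≈
  [   1.0391     0.1128     0.0725]
  [   0.4188     1.5183     0.2618]
  [   0.3625     0.7370     1.1881]
Δx = (I − A)⁻¹ Δd with Δd having +10 in the Ceramics component and 0 elsewhere.
So Δx_1 = L_11 · (+10), where L_11 = adj(I−A)_11 / det(I−A) = 0.6450 / 0.62075.
Δx_1 = 0.6450 × (+10) / 0.62075 = 6.45 / 0.62075 ≈ 10.39.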